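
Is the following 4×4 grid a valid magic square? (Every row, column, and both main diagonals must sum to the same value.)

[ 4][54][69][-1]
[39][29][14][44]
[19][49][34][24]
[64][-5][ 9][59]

Row 1: 4 + 54 + 69 + (-1) = 126.
Row 2: 39 + 29 + 14 + 44 = 126.
Row 3: 19 + 49 + 34 + 24 = 126.
Row 4: 64 + (-5) + 9 + 59 = 127.
Column 1: 4 + 39 + 19 + 64 = 126.
Column 2: 54 + 29 + 49 + (-5) = 127.
Column 3: 69 + 14 + 34 + 9 = 126.
Column 4: -1 + 44 + 24 + 59 = 126.
Main diagonal: 4 + 29 + 34 + 59 = 126.
Anti-diagonal: -1 + 14 + 49 + 64 = 126.

No — main diagonal sums to 126 but column 2 sums to 127.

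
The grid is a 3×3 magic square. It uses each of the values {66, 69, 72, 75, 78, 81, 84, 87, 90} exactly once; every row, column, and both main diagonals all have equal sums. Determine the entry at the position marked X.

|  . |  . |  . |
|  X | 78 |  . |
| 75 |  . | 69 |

The 9 entries sum to 702, so each line sums to 702/3 = 234.
The remaining cell in row 3 is (3,2) = 234 − 144 = 90.
The remaining cell in column 2 is (1,2) = 234 − 168 = 66.
Main diagonal: 78 + 69 + ? = 234, so (1,1) = 87.
Anti-diagonal needs 234; the known cells sum to 153, so (1,3) = 81.
Column 1 needs 234; the known cells sum to 162, so (2,1) = 72.

72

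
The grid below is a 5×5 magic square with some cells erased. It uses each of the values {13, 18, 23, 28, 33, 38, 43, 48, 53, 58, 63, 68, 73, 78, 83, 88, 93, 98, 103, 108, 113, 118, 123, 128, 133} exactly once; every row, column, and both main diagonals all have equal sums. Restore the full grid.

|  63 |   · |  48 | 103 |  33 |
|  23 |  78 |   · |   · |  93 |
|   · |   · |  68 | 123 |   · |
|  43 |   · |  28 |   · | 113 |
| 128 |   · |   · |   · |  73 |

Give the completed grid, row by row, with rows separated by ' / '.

The 25 entries sum to 1825, so each line sums to 1825/5 = 365.
Row 1 must total 365; the given cells sum to 247, so (1,2) = 118.
Using column 1: 63 + 23 + 43 + 128 + ? → (3,1) = 365 − 257 = 108.
Column 5 must total 365; the given cells sum to 312, so (3,5) = 53.
The remaining cell in main diagonal is (4,4) = 365 − 282 = 83.
Using row 3: 108 + 68 + 123 + 53 + ? → (3,2) = 365 − 352 = 13.
Row 4 must total 365; the given cells sum to 267, so (4,2) = 98.
Column 2 must total 365; the given cells sum to 307, so (5,2) = 58.
Anti-diagonal must total 365; the given cells sum to 327, so (2,4) = 38.
The remaining cell in row 2 is (2,3) = 365 − 232 = 133.
Column 3 needs 365; the known cells sum to 277, so (5,3) = 88.
Column 4: 103 + 38 + 123 + 83 + ? = 365, so (5,4) = 18.

63 118 48 103 33 / 23 78 133 38 93 / 108 13 68 123 53 / 43 98 28 83 113 / 128 58 88 18 73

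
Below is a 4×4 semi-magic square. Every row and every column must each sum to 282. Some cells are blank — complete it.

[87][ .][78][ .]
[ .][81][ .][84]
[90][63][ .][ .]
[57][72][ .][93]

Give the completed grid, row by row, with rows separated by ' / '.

Using row 4: 57 + 72 + 93 + ? → (4,3) = 282 − 222 = 60.
Column 1 needs 282; the known cells sum to 234, so (2,1) = 48.
Column 2 needs 282; the known cells sum to 216, so (1,2) = 66.
From row 1, 282 − (87 + 66 + 78) gives (1,4) = 51.
The remaining cell in row 2 is (2,3) = 282 − 213 = 69.
Column 3: 78 + 69 + 60 + ? = 282, so (3,3) = 75.
From column 4, 282 − (51 + 84 + 93) gives (3,4) = 54.

87 66 78 51 / 48 81 69 84 / 90 63 75 54 / 57 72 60 93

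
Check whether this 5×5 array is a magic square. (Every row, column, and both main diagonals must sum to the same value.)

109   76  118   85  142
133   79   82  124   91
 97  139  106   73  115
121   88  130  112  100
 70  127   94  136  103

No — row 2 sums to 509 but row 1 sums to 530.

Row 1: 109 + 76 + 118 + 85 + 142 = 530.
Row 2: 133 + 79 + 82 + 124 + 91 = 509.
Row 3: 97 + 139 + 106 + 73 + 115 = 530.
Row 4: 121 + 88 + 130 + 112 + 100 = 551.
Row 5: 70 + 127 + 94 + 136 + 103 = 530.
Column 1: 109 + 133 + 97 + 121 + 70 = 530.
Column 2: 76 + 79 + 139 + 88 + 127 = 509.
Column 3: 118 + 82 + 106 + 130 + 94 = 530.
Column 4: 85 + 124 + 73 + 112 + 136 = 530.
Column 5: 142 + 91 + 115 + 100 + 103 = 551.
Main diagonal: 109 + 79 + 106 + 112 + 103 = 509.
Anti-diagonal: 142 + 124 + 106 + 88 + 70 = 530.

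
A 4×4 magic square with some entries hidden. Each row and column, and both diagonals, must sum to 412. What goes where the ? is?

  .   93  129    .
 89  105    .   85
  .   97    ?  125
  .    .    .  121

Row 2 must total 412; the given cells sum to 279, so (2,3) = 133.
Using column 2: 93 + 105 + 97 + ? → (4,2) = 412 − 295 = 117.
Using column 4: 85 + 125 + 121 + ? → (1,4) = 412 − 331 = 81.
The remaining cell in anti-diagonal is (4,1) = 412 − 311 = 101.
Row 1: 93 + 129 + 81 + ? = 412, so (1,1) = 109.
The remaining cell in row 4 is (4,3) = 412 − 339 = 73.
Column 1 must total 412; the given cells sum to 299, so (3,1) = 113.
Using column 3: 129 + 133 + 73 + ? → (3,3) = 412 − 335 = 77.

77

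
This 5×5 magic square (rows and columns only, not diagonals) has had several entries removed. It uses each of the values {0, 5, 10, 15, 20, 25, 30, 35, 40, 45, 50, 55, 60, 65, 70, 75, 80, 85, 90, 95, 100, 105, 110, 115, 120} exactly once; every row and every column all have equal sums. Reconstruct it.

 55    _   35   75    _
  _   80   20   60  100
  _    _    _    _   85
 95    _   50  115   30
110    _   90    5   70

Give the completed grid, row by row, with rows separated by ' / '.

55 120 35 75 15 / 40 80 20 60 100 / 0 65 105 45 85 / 95 10 50 115 30 / 110 25 90 5 70

The 25 entries sum to 1500, so each line sums to 1500/5 = 300.
From row 2, 300 − (80 + 20 + 60 + 100) gives (2,1) = 40.
Row 4 needs 300; the known cells sum to 290, so (4,2) = 10.
From row 5, 300 − (110 + 90 + 5 + 70) gives (5,2) = 25.
Column 1 must total 300; the given cells sum to 300, so (3,1) = 0.
Column 3 needs 300; the known cells sum to 195, so (3,3) = 105.
The remaining cell in column 4 is (3,4) = 300 − 255 = 45.
Column 5: 100 + 85 + 30 + 70 + ? = 300, so (1,5) = 15.
The remaining cell in row 1 is (1,2) = 300 − 180 = 120.
Row 3: 0 + 105 + 45 + 85 + ? = 300, so (3,2) = 65.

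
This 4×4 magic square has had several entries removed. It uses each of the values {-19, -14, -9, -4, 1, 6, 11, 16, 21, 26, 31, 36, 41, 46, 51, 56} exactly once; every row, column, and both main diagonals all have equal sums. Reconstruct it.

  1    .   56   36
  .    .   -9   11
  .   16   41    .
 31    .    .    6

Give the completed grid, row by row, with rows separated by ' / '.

1 -19 56 36 / 46 26 -9 11 / -4 16 41 21 / 31 51 -14 6

The 16 entries sum to 296, so each line sums to 296/4 = 74.
Using row 1: 1 + 56 + 36 + ? → (1,2) = 74 − 93 = -19.
From column 3, 74 − (56 + (-9) + 41) gives (4,3) = -14.
Column 4 needs 74; the known cells sum to 53, so (3,4) = 21.
The remaining cell in main diagonal is (2,2) = 74 − 48 = 26.
From row 2, 74 − (26 + (-9) + 11) gives (2,1) = 46.
Row 3 must total 74; the given cells sum to 78, so (3,1) = -4.
The remaining cell in row 4 is (4,2) = 74 − 23 = 51.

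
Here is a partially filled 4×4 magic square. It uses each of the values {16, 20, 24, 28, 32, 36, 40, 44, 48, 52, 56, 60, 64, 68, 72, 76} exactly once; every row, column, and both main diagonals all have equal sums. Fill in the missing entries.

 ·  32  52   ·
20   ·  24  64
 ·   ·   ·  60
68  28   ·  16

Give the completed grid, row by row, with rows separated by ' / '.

56 32 52 44 / 20 76 24 64 / 40 48 36 60 / 68 28 72 16

The 16 entries sum to 736, so each line sums to 736/4 = 184.
Using row 2: 20 + 24 + 64 + ? → (2,2) = 184 − 108 = 76.
Row 4: 68 + 28 + 16 + ? = 184, so (4,3) = 72.
Column 2 must total 184; the given cells sum to 136, so (3,2) = 48.
Column 3: 52 + 24 + 72 + ? = 184, so (3,3) = 36.
Column 4 needs 184; the known cells sum to 140, so (1,4) = 44.
From main diagonal, 184 − (76 + 36 + 16) gives (1,1) = 56.
Row 3 must total 184; the given cells sum to 144, so (3,1) = 40.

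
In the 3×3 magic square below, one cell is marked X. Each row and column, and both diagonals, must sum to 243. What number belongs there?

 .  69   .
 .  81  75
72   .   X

Row 2 needs 243; the known cells sum to 156, so (2,1) = 87.
From column 1, 243 − (87 + 72) gives (1,1) = 84.
The remaining cell in column 2 is (3,2) = 243 − 150 = 93.
The remaining cell in main diagonal is (3,3) = 243 − 165 = 78.

78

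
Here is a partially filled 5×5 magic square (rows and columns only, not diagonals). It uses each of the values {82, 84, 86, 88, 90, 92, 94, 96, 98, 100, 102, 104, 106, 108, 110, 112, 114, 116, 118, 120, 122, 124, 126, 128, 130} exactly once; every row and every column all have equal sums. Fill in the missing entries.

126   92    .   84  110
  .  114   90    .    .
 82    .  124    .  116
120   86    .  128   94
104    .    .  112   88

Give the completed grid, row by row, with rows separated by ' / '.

The 25 entries sum to 2650, so each line sums to 2650/5 = 530.
Row 1 needs 530; the known cells sum to 412, so (1,3) = 118.
Row 4 must total 530; the given cells sum to 428, so (4,3) = 102.
Column 1 must total 530; the given cells sum to 432, so (2,1) = 98.
Column 3 must total 530; the given cells sum to 434, so (5,3) = 96.
Column 5: 110 + 116 + 94 + 88 + ? = 530, so (2,5) = 122.
Row 2 needs 530; the known cells sum to 424, so (2,4) = 106.
Row 5 needs 530; the known cells sum to 400, so (5,2) = 130.
Column 2 needs 530; the known cells sum to 422, so (3,2) = 108.
Column 4: 84 + 106 + 128 + 112 + ? = 530, so (3,4) = 100.

126 92 118 84 110 / 98 114 90 106 122 / 82 108 124 100 116 / 120 86 102 128 94 / 104 130 96 112 88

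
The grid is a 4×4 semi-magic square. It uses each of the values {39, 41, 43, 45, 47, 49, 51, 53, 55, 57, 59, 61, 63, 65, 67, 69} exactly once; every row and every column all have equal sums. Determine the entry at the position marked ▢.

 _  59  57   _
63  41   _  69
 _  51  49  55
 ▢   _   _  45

39

The 16 entries sum to 864, so each line sums to 864/4 = 216.
Using row 2: 63 + 41 + 69 + ? → (2,3) = 216 − 173 = 43.
The remaining cell in row 3 is (3,1) = 216 − 155 = 61.
The remaining cell in column 2 is (4,2) = 216 − 151 = 65.
Column 3 needs 216; the known cells sum to 149, so (4,3) = 67.
Using column 4: 69 + 55 + 45 + ? → (1,4) = 216 − 169 = 47.
Row 1 must total 216; the given cells sum to 163, so (1,1) = 53.
Row 4 must total 216; the given cells sum to 177, so (4,1) = 39.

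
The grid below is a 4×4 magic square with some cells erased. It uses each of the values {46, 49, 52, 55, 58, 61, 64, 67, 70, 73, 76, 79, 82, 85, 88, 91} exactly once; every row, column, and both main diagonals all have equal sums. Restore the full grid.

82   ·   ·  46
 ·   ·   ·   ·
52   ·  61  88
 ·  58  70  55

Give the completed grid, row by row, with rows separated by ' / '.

82 67 79 46 / 49 76 64 85 / 52 73 61 88 / 91 58 70 55

The 16 entries sum to 1096, so each line sums to 1096/4 = 274.
From row 3, 274 − (52 + 61 + 88) gives (3,2) = 73.
Row 4: 58 + 70 + 55 + ? = 274, so (4,1) = 91.
Column 1: 82 + 52 + 91 + ? = 274, so (2,1) = 49.
Using column 4: 46 + 88 + 55 + ? → (2,4) = 274 − 189 = 85.
Main diagonal must total 274; the given cells sum to 198, so (2,2) = 76.
Anti-diagonal needs 274; the known cells sum to 210, so (2,3) = 64.
Using column 2: 76 + 73 + 58 + ? → (1,2) = 274 − 207 = 67.
Using column 3: 64 + 61 + 70 + ? → (1,3) = 274 − 195 = 79.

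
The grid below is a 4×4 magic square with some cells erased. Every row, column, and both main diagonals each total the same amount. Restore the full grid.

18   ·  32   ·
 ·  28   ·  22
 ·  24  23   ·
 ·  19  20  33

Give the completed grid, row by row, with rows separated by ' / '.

Main diagonal is already complete: 18 + 28 + 23 + 33 = 102, so that is the magic constant.
The remaining cell in row 4 is (4,1) = 102 − 72 = 30.
Column 2: 28 + 24 + 19 + ? = 102, so (1,2) = 31.
Column 3 needs 102; the known cells sum to 75, so (2,3) = 27.
Using anti-diagonal: 27 + 24 + 30 + ? → (1,4) = 102 − 81 = 21.
From row 2, 102 − (28 + 27 + 22) gives (2,1) = 25.
Column 1: 18 + 25 + 30 + ? = 102, so (3,1) = 29.
The remaining cell in column 4 is (3,4) = 102 − 76 = 26.

18 31 32 21 / 25 28 27 22 / 29 24 23 26 / 30 19 20 33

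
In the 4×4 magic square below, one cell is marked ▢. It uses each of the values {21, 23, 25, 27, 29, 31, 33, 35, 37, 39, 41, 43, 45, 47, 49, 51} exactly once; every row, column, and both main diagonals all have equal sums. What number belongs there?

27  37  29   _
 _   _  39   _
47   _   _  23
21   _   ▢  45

The 16 entries sum to 576, so each line sums to 576/4 = 144.
The remaining cell in row 1 is (1,4) = 144 − 93 = 51.
Using column 1: 27 + 47 + 21 + ? → (2,1) = 144 − 95 = 49.
Column 4 needs 144; the known cells sum to 119, so (2,4) = 25.
The remaining cell in anti-diagonal is (3,2) = 144 − 111 = 33.
Using row 2: 49 + 39 + 25 + ? → (2,2) = 144 − 113 = 31.
Row 3 must total 144; the given cells sum to 103, so (3,3) = 41.
Using column 2: 37 + 31 + 33 + ? → (4,2) = 144 − 101 = 43.
From column 3, 144 − (29 + 39 + 41) gives (4,3) = 35.

35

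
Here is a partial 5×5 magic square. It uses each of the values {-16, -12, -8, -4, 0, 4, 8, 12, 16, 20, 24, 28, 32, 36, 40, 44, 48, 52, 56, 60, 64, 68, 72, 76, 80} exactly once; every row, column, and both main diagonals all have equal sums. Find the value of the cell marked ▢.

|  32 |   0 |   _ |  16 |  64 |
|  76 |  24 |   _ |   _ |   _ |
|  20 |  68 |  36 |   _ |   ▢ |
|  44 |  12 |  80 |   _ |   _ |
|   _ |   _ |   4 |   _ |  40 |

52

The 25 entries sum to 800, so each line sums to 800/5 = 160.
Row 1 needs 160; the known cells sum to 112, so (1,3) = 48.
From column 1, 160 − (32 + 76 + 20 + 44) gives (5,1) = -12.
The remaining cell in column 2 is (5,2) = 160 − 104 = 56.
Column 3 must total 160; the given cells sum to 168, so (2,3) = -8.
Main diagonal: 32 + 24 + 36 + 40 + ? = 160, so (4,4) = 28.
Using anti-diagonal: 64 + 36 + 12 + (-12) + ? → (2,4) = 160 − 100 = 60.
Row 2 must total 160; the given cells sum to 152, so (2,5) = 8.
From row 4, 160 − (44 + 12 + 80 + 28) gives (4,5) = -4.
Row 5: -12 + 56 + 4 + 40 + ? = 160, so (5,4) = 72.
Column 4 needs 160; the known cells sum to 176, so (3,4) = -16.
Column 5: 64 + 8 + (-4) + 40 + ? = 160, so (3,5) = 52.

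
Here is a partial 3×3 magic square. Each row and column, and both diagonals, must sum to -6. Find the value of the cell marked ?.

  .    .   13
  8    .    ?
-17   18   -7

-12

Column 1 must total -6; the given cells sum to -9, so (1,1) = 3.
The remaining cell in column 3 is (2,3) = -6 − 6 = -12.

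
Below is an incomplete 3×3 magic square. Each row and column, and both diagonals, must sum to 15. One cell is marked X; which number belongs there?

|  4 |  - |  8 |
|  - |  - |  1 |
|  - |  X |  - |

7

From row 1, 15 − (4 + 8) gives (1,2) = 3.
The remaining cell in column 3 is (3,3) = 15 − 9 = 6.
Main diagonal must total 15; the given cells sum to 10, so (2,2) = 5.
From anti-diagonal, 15 − (8 + 5) gives (3,1) = 2.
Row 2: 5 + 1 + ? = 15, so (2,1) = 9.
Row 3 must total 15; the given cells sum to 8, so (3,2) = 7.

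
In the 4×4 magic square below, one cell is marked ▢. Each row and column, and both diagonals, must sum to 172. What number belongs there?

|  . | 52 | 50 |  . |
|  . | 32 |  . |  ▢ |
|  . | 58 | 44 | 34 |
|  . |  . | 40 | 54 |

Using row 3: 58 + 44 + 34 + ? → (3,1) = 172 − 136 = 36.
Column 2: 52 + 32 + 58 + ? = 172, so (4,2) = 30.
Using column 3: 50 + 44 + 40 + ? → (2,3) = 172 − 134 = 38.
Main diagonal must total 172; the given cells sum to 130, so (1,1) = 42.
Row 1: 42 + 52 + 50 + ? = 172, so (1,4) = 28.
Row 4 needs 172; the known cells sum to 124, so (4,1) = 48.
Column 1: 42 + 36 + 48 + ? = 172, so (2,1) = 46.
Column 4 needs 172; the known cells sum to 116, so (2,4) = 56.

56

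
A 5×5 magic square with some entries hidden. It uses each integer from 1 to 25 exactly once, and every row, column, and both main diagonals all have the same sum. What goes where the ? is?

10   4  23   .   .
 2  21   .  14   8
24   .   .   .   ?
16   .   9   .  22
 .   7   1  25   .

The entries are 1 through 25, which sum to 325, so each line sums to 325/5 = 65.
The remaining cell in row 2 is (2,3) = 65 − 45 = 20.
From column 1, 65 − (10 + 2 + 24 + 16) gives (5,1) = 13.
From column 3, 65 − (23 + 20 + 9 + 1) gives (3,3) = 12.
Row 5 must total 65; the given cells sum to 46, so (5,5) = 19.
Main diagonal: 10 + 21 + 12 + 19 + ? = 65, so (4,4) = 3.
Row 4 needs 65; the known cells sum to 50, so (4,2) = 15.
Column 2 needs 65; the known cells sum to 47, so (3,2) = 18.
Anti-diagonal: 14 + 12 + 15 + 13 + ? = 65, so (1,5) = 11.
Row 1: 10 + 4 + 23 + 11 + ? = 65, so (1,4) = 17.
Column 4 must total 65; the given cells sum to 59, so (3,4) = 6.
Column 5 needs 65; the known cells sum to 60, so (3,5) = 5.

5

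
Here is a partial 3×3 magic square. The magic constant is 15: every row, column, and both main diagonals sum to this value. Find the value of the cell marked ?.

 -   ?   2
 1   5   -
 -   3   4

The remaining cell in row 2 is (2,3) = 15 − 6 = 9.
From row 3, 15 − (3 + 4) gives (3,1) = 8.
Column 1 must total 15; the given cells sum to 9, so (1,1) = 6.
The remaining cell in column 2 is (1,2) = 15 − 8 = 7.

7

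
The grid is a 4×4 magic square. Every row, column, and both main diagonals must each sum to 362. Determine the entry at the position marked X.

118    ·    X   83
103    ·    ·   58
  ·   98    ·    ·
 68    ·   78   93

108

Row 4: 68 + 78 + 93 + ? = 362, so (4,2) = 123.
From column 1, 362 − (118 + 103 + 68) gives (3,1) = 73.
Column 4 needs 362; the known cells sum to 234, so (3,4) = 128.
From anti-diagonal, 362 − (83 + 98 + 68) gives (2,3) = 113.
Row 2 must total 362; the given cells sum to 274, so (2,2) = 88.
Using row 3: 73 + 98 + 128 + ? → (3,3) = 362 − 299 = 63.
Column 2: 88 + 98 + 123 + ? = 362, so (1,2) = 53.
Column 3 must total 362; the given cells sum to 254, so (1,3) = 108.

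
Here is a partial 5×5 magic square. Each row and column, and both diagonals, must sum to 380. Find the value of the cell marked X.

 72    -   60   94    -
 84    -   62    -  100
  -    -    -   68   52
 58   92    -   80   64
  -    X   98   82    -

54

Row 4 needs 380; the known cells sum to 294, so (4,3) = 86.
Column 3 must total 380; the given cells sum to 306, so (3,3) = 74.
Column 4 must total 380; the given cells sum to 324, so (2,4) = 56.
Row 2: 84 + 62 + 56 + 100 + ? = 380, so (2,2) = 78.
The remaining cell in main diagonal is (5,5) = 380 − 304 = 76.
Using column 5: 100 + 52 + 64 + 76 + ? → (1,5) = 380 − 292 = 88.
Using anti-diagonal: 88 + 56 + 74 + 92 + ? → (5,1) = 380 − 310 = 70.
Using row 1: 72 + 60 + 94 + 88 + ? → (1,2) = 380 − 314 = 66.
Row 5: 70 + 98 + 82 + 76 + ? = 380, so (5,2) = 54.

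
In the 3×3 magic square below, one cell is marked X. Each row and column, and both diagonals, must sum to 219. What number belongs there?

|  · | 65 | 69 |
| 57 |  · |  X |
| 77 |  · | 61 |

89

Row 1 must total 219; the given cells sum to 134, so (1,1) = 85.
The remaining cell in row 3 is (3,2) = 219 − 138 = 81.
The remaining cell in column 2 is (2,2) = 219 − 146 = 73.
The remaining cell in column 3 is (2,3) = 219 − 130 = 89.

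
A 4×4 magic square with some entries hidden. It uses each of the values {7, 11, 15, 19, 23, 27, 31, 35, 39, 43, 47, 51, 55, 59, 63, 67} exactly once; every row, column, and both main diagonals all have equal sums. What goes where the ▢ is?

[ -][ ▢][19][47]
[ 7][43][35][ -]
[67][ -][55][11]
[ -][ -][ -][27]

59

The 16 entries sum to 592, so each line sums to 592/4 = 148.
Row 2 needs 148; the known cells sum to 85, so (2,4) = 63.
Row 3 must total 148; the given cells sum to 133, so (3,2) = 15.
Column 3: 19 + 35 + 55 + ? = 148, so (4,3) = 39.
Using main diagonal: 43 + 55 + 27 + ? → (1,1) = 148 − 125 = 23.
Anti-diagonal: 47 + 35 + 15 + ? = 148, so (4,1) = 51.
Row 1 needs 148; the known cells sum to 89, so (1,2) = 59.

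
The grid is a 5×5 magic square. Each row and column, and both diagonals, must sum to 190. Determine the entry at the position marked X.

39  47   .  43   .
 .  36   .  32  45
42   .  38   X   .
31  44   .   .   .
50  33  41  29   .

Row 5 needs 190; the known cells sum to 153, so (5,5) = 37.
From column 1, 190 − (39 + 42 + 31 + 50) gives (2,1) = 28.
Using column 2: 47 + 36 + 44 + 33 + ? → (3,2) = 190 − 160 = 30.
Main diagonal: 39 + 36 + 38 + 37 + ? = 190, so (4,4) = 40.
Anti-diagonal needs 190; the known cells sum to 164, so (1,5) = 26.
Using row 1: 39 + 47 + 43 + 26 + ? → (1,3) = 190 − 155 = 35.
Row 2: 28 + 36 + 32 + 45 + ? = 190, so (2,3) = 49.
Column 3: 35 + 49 + 38 + 41 + ? = 190, so (4,3) = 27.
The remaining cell in column 4 is (3,4) = 190 − 144 = 46.

46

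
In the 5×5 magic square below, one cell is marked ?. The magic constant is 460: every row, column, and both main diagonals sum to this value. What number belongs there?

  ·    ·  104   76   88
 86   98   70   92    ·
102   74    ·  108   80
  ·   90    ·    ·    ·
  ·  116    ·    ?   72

100

From row 2, 460 − (86 + 98 + 70 + 92) gives (2,5) = 114.
Row 3 must total 460; the given cells sum to 364, so (3,3) = 96.
Column 2 needs 460; the known cells sum to 378, so (1,2) = 82.
Column 5: 88 + 114 + 80 + 72 + ? = 460, so (4,5) = 106.
Anti-diagonal: 88 + 92 + 96 + 90 + ? = 460, so (5,1) = 94.
The remaining cell in row 1 is (1,1) = 460 − 350 = 110.
Column 1 must total 460; the given cells sum to 392, so (4,1) = 68.
Main diagonal: 110 + 98 + 96 + 72 + ? = 460, so (4,4) = 84.
Row 4 needs 460; the known cells sum to 348, so (4,3) = 112.
The remaining cell in column 3 is (5,3) = 460 − 382 = 78.
Column 4: 76 + 92 + 108 + 84 + ? = 460, so (5,4) = 100.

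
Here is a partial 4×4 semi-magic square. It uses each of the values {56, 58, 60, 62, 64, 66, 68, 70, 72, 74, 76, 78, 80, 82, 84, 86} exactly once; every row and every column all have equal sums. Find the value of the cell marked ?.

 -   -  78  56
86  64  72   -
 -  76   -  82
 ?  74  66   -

The 16 entries sum to 1136, so each line sums to 1136/4 = 284.
Row 2 must total 284; the given cells sum to 222, so (2,4) = 62.
From column 2, 284 − (64 + 76 + 74) gives (1,2) = 70.
The remaining cell in column 3 is (3,3) = 284 − 216 = 68.
Column 4: 56 + 62 + 82 + ? = 284, so (4,4) = 84.
Row 1 needs 284; the known cells sum to 204, so (1,1) = 80.
Row 3 must total 284; the given cells sum to 226, so (3,1) = 58.
From row 4, 284 − (74 + 66 + 84) gives (4,1) = 60.

60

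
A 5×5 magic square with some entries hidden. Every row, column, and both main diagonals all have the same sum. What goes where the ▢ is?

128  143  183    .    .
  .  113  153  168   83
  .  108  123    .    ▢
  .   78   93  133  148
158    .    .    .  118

178

Main diagonal is complete and sums to 615; that is the magic constant.
Row 2: 113 + 153 + 168 + 83 + ? = 615, so (2,1) = 98.
Row 4 must total 615; the given cells sum to 452, so (4,1) = 163.
Column 1 needs 615; the known cells sum to 547, so (3,1) = 68.
Column 2 needs 615; the known cells sum to 442, so (5,2) = 173.
Column 3: 183 + 153 + 123 + 93 + ? = 615, so (5,3) = 63.
Anti-diagonal must total 615; the given cells sum to 527, so (1,5) = 88.
Row 1 must total 615; the given cells sum to 542, so (1,4) = 73.
Row 5: 158 + 173 + 63 + 118 + ? = 615, so (5,4) = 103.
The remaining cell in column 4 is (3,4) = 615 − 477 = 138.
The remaining cell in column 5 is (3,5) = 615 − 437 = 178.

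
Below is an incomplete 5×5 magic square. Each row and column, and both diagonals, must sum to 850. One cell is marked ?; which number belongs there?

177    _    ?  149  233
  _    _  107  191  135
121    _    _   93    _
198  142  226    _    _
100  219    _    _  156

Column 1: 177 + 121 + 198 + 100 + ? = 850, so (2,1) = 254.
Anti-diagonal needs 850; the known cells sum to 666, so (3,3) = 184.
Row 2 needs 850; the known cells sum to 687, so (2,2) = 163.
Main diagonal must total 850; the given cells sum to 680, so (4,4) = 170.
Row 4 must total 850; the given cells sum to 736, so (4,5) = 114.
Column 4 must total 850; the given cells sum to 603, so (5,4) = 247.
Column 5: 233 + 135 + 114 + 156 + ? = 850, so (3,5) = 212.
Row 3 must total 850; the given cells sum to 610, so (3,2) = 240.
Row 5 must total 850; the given cells sum to 722, so (5,3) = 128.
Using column 2: 163 + 240 + 142 + 219 + ? → (1,2) = 850 − 764 = 86.
From column 3, 850 − (107 + 184 + 226 + 128) gives (1,3) = 205.

205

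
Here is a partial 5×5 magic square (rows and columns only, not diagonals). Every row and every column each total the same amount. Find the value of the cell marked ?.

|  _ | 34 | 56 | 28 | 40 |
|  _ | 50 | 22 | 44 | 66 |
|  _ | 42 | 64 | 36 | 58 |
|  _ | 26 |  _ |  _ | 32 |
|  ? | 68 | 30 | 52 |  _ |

46

Column 2 is complete and sums to 220; that is the magic constant.
Using row 1: 34 + 56 + 28 + 40 + ? → (1,1) = 220 − 158 = 62.
Row 2: 50 + 22 + 44 + 66 + ? = 220, so (2,1) = 38.
The remaining cell in row 3 is (3,1) = 220 − 200 = 20.
The remaining cell in column 3 is (4,3) = 220 − 172 = 48.
The remaining cell in column 4 is (4,4) = 220 − 160 = 60.
Column 5 needs 220; the known cells sum to 196, so (5,5) = 24.
Row 4: 26 + 48 + 60 + 32 + ? = 220, so (4,1) = 54.
Row 5 needs 220; the known cells sum to 174, so (5,1) = 46.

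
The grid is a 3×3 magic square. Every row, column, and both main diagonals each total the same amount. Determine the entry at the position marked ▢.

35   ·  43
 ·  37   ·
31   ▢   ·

Anti-diagonal is complete and sums to 111; that is the magic constant.
From row 1, 111 − (35 + 43) gives (1,2) = 33.
Column 1: 35 + 31 + ? = 111, so (2,1) = 45.
The remaining cell in column 2 is (3,2) = 111 − 70 = 41.

41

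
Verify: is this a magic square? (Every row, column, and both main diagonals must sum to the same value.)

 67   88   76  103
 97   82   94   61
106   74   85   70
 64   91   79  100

Row 1: 67 + 88 + 76 + 103 = 334.
Row 2: 97 + 82 + 94 + 61 = 334.
Row 3: 106 + 74 + 85 + 70 = 335.
Row 4: 64 + 91 + 79 + 100 = 334.
Column 1: 67 + 97 + 106 + 64 = 334.
Column 2: 88 + 82 + 74 + 91 = 335.
Column 3: 76 + 94 + 85 + 79 = 334.
Column 4: 103 + 61 + 70 + 100 = 334.
Main diagonal: 67 + 82 + 85 + 100 = 334.
Anti-diagonal: 103 + 94 + 74 + 64 = 335.

No — row 4 sums to 334 but row 3 sums to 335.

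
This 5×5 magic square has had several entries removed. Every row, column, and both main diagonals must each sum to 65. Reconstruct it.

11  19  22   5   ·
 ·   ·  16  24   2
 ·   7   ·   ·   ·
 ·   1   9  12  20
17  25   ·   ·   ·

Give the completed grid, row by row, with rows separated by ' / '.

11 19 22 5 8 / 10 13 16 24 2 / 4 7 15 18 21 / 23 1 9 12 20 / 17 25 3 6 14

Using row 1: 11 + 19 + 22 + 5 + ? → (1,5) = 65 − 57 = 8.
Using row 4: 1 + 9 + 12 + 20 + ? → (4,1) = 65 − 42 = 23.
Column 2 needs 65; the known cells sum to 52, so (2,2) = 13.
The remaining cell in anti-diagonal is (3,3) = 65 − 50 = 15.
The remaining cell in row 2 is (2,1) = 65 − 55 = 10.
Column 1 needs 65; the known cells sum to 61, so (3,1) = 4.
Column 3 needs 65; the known cells sum to 62, so (5,3) = 3.
Using main diagonal: 11 + 13 + 15 + 12 + ? → (5,5) = 65 − 51 = 14.
Using row 5: 17 + 25 + 3 + 14 + ? → (5,4) = 65 − 59 = 6.
Column 4 needs 65; the known cells sum to 47, so (3,4) = 18.
Column 5 must total 65; the given cells sum to 44, so (3,5) = 21.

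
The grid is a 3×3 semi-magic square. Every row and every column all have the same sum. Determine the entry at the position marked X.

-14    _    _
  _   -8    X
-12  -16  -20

Row 3 is complete and sums to -48; that is the magic constant.
From column 1, -48 − (-14 + (-12)) gives (2,1) = -22.
Column 2 must total -48; the given cells sum to -24, so (1,2) = -24.
The remaining cell in row 1 is (1,3) = -48 − (-38) = -10.
Row 2 needs -48; the known cells sum to -30, so (2,3) = -18.

-18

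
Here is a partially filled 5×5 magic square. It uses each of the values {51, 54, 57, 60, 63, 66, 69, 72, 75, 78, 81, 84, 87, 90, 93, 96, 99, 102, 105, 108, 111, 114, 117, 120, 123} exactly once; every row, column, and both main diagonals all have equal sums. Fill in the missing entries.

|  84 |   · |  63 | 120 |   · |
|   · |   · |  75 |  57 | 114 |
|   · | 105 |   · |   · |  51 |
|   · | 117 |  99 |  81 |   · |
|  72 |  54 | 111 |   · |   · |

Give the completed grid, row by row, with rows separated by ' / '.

The 25 entries sum to 2175, so each line sums to 2175/5 = 435.
The remaining cell in column 3 is (3,3) = 435 − 348 = 87.
Using anti-diagonal: 57 + 87 + 117 + 72 + ? → (1,5) = 435 − 333 = 102.
Row 1 needs 435; the known cells sum to 369, so (1,2) = 66.
From column 2, 435 − (66 + 105 + 117 + 54) gives (2,2) = 93.
Main diagonal must total 435; the given cells sum to 345, so (5,5) = 90.
From row 2, 435 − (93 + 75 + 57 + 114) gives (2,1) = 96.
Row 5: 72 + 54 + 111 + 90 + ? = 435, so (5,4) = 108.
The remaining cell in column 4 is (3,4) = 435 − 366 = 69.
The remaining cell in column 5 is (4,5) = 435 − 357 = 78.
Row 3 must total 435; the given cells sum to 312, so (3,1) = 123.
Row 4 must total 435; the given cells sum to 375, so (4,1) = 60.

84 66 63 120 102 / 96 93 75 57 114 / 123 105 87 69 51 / 60 117 99 81 78 / 72 54 111 108 90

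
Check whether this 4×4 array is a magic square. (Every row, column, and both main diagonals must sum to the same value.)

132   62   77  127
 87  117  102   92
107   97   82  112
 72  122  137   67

Yes

Row 1: 132 + 62 + 77 + 127 = 398.
Row 2: 87 + 117 + 102 + 92 = 398.
Row 3: 107 + 97 + 82 + 112 = 398.
Row 4: 72 + 122 + 137 + 67 = 398.
Column 1: 132 + 87 + 107 + 72 = 398.
Column 2: 62 + 117 + 97 + 122 = 398.
Column 3: 77 + 102 + 82 + 137 = 398.
Column 4: 127 + 92 + 112 + 67 = 398.
Main diagonal: 132 + 117 + 82 + 67 = 398.
Anti-diagonal: 127 + 102 + 97 + 72 = 398.
All lines sum to 398.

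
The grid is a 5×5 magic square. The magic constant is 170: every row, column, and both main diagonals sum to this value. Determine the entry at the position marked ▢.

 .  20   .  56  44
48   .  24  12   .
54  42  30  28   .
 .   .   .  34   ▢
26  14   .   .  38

From row 3, 170 − (54 + 42 + 30 + 28) gives (3,5) = 16.
Column 4 needs 170; the known cells sum to 130, so (5,4) = 40.
Anti-diagonal must total 170; the given cells sum to 112, so (4,2) = 58.
From row 5, 170 − (26 + 14 + 40 + 38) gives (5,3) = 52.
From column 2, 170 − (20 + 42 + 58 + 14) gives (2,2) = 36.
The remaining cell in main diagonal is (1,1) = 170 − 138 = 32.
Row 1 needs 170; the known cells sum to 152, so (1,3) = 18.
Using row 2: 48 + 36 + 24 + 12 + ? → (2,5) = 170 − 120 = 50.
Column 1 must total 170; the given cells sum to 160, so (4,1) = 10.
Column 3 must total 170; the given cells sum to 124, so (4,3) = 46.
Column 5 must total 170; the given cells sum to 148, so (4,5) = 22.

22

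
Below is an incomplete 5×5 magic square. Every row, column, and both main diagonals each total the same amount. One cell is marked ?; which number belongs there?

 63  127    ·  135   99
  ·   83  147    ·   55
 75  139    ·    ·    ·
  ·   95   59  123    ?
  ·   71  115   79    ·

Column 2 is complete and sums to 515; that is the magic constant.
From row 1, 515 − (63 + 127 + 135 + 99) gives (1,3) = 91.
From column 3, 515 − (91 + 147 + 59 + 115) gives (3,3) = 103.
The remaining cell in main diagonal is (5,5) = 515 − 372 = 143.
Row 5: 71 + 115 + 79 + 143 + ? = 515, so (5,1) = 107.
Anti-diagonal needs 515; the known cells sum to 404, so (2,4) = 111.
Row 2 needs 515; the known cells sum to 396, so (2,1) = 119.
Column 1 must total 515; the given cells sum to 364, so (4,1) = 151.
Column 4: 135 + 111 + 123 + 79 + ? = 515, so (3,4) = 67.
Using row 3: 75 + 139 + 103 + 67 + ? → (3,5) = 515 − 384 = 131.
Row 4: 151 + 95 + 59 + 123 + ? = 515, so (4,5) = 87.

87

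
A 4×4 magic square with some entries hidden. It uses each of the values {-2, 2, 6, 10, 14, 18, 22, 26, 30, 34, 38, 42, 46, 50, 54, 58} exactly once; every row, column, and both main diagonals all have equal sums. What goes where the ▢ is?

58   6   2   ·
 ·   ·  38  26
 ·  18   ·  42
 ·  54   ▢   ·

50

The 16 entries sum to 448, so each line sums to 448/4 = 112.
Row 1: 58 + 6 + 2 + ? = 112, so (1,4) = 46.
The remaining cell in column 2 is (2,2) = 112 − 78 = 34.
Column 4: 46 + 26 + 42 + ? = 112, so (4,4) = -2.
Main diagonal: 58 + 34 + (-2) + ? = 112, so (3,3) = 22.
Anti-diagonal needs 112; the known cells sum to 102, so (4,1) = 10.
Row 2: 34 + 38 + 26 + ? = 112, so (2,1) = 14.
Using row 3: 18 + 22 + 42 + ? → (3,1) = 112 − 82 = 30.
The remaining cell in row 4 is (4,3) = 112 − 62 = 50.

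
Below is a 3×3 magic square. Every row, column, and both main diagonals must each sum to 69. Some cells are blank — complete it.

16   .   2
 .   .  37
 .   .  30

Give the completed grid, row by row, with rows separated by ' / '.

16 51 2 / 9 23 37 / 44 -5 30

Row 1: 16 + 2 + ? = 69, so (1,2) = 51.
Main diagonal: 16 + 30 + ? = 69, so (2,2) = 23.
From anti-diagonal, 69 − (2 + 23) gives (3,1) = 44.
The remaining cell in row 2 is (2,1) = 69 − 60 = 9.
The remaining cell in row 3 is (3,2) = 69 − 74 = -5.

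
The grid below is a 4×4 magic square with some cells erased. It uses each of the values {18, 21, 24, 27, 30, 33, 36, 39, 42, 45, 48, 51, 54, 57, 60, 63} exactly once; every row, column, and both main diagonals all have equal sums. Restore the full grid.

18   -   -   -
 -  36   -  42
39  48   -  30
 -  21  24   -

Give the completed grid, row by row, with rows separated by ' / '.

18 57 60 27 / 51 36 33 42 / 39 48 45 30 / 54 21 24 63

The 16 entries sum to 648, so each line sums to 648/4 = 162.
Row 3 needs 162; the known cells sum to 117, so (3,3) = 45.
Column 2 must total 162; the given cells sum to 105, so (1,2) = 57.
The remaining cell in main diagonal is (4,4) = 162 − 99 = 63.
Row 4 needs 162; the known cells sum to 108, so (4,1) = 54.
Column 1: 18 + 39 + 54 + ? = 162, so (2,1) = 51.
Using column 4: 42 + 30 + 63 + ? → (1,4) = 162 − 135 = 27.
Using anti-diagonal: 27 + 48 + 54 + ? → (2,3) = 162 − 129 = 33.
Using row 1: 18 + 57 + 27 + ? → (1,3) = 162 − 102 = 60.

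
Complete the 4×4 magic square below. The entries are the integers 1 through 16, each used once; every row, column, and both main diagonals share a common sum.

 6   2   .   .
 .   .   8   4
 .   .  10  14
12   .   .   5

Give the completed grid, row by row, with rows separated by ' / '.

The entries are 1 through 16, which sum to 136, so each line sums to 136/4 = 34.
Column 4: 4 + 14 + 5 + ? = 34, so (1,4) = 11.
Main diagonal needs 34; the known cells sum to 21, so (2,2) = 13.
Anti-diagonal needs 34; the known cells sum to 31, so (3,2) = 3.
The remaining cell in row 1 is (1,3) = 34 − 19 = 15.
Using row 2: 13 + 8 + 4 + ? → (2,1) = 34 − 25 = 9.
The remaining cell in row 3 is (3,1) = 34 − 27 = 7.
Column 2 must total 34; the given cells sum to 18, so (4,2) = 16.
The remaining cell in column 3 is (4,3) = 34 − 33 = 1.

6 2 15 11 / 9 13 8 4 / 7 3 10 14 / 12 16 1 5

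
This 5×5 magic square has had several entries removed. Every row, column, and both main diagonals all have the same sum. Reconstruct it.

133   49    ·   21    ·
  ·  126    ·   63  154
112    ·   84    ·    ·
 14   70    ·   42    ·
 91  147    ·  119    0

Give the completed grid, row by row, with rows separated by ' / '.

133 49 105 21 77 / 35 126 7 63 154 / 112 -7 84 140 56 / 14 70 161 42 98 / 91 147 28 119 0

Main diagonal is already complete: 133 + 126 + 84 + 42 + 0 = 385, so that is the magic constant.
Using row 5: 91 + 147 + 119 + 0 + ? → (5,3) = 385 − 357 = 28.
Column 1 needs 385; the known cells sum to 350, so (2,1) = 35.
Column 2: 49 + 126 + 70 + 147 + ? = 385, so (3,2) = -7.
Column 4: 21 + 63 + 42 + 119 + ? = 385, so (3,4) = 140.
Anti-diagonal must total 385; the given cells sum to 308, so (1,5) = 77.
Row 1: 133 + 49 + 21 + 77 + ? = 385, so (1,3) = 105.
Row 2 needs 385; the known cells sum to 378, so (2,3) = 7.
Using row 3: 112 + (-7) + 84 + 140 + ? → (3,5) = 385 − 329 = 56.
Column 3 must total 385; the given cells sum to 224, so (4,3) = 161.
From column 5, 385 − (77 + 154 + 56 + 0) gives (4,5) = 98.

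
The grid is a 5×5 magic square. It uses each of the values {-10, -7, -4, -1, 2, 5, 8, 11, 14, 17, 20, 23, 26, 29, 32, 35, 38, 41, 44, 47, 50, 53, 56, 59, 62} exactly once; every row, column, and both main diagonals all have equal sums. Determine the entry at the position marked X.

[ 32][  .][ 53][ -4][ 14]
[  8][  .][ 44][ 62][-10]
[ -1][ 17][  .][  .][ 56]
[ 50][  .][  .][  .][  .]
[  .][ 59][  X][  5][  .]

2

The 25 entries sum to 650, so each line sums to 650/5 = 130.
Using row 1: 32 + 53 + (-4) + 14 + ? → (1,2) = 130 − 95 = 35.
Row 2 must total 130; the given cells sum to 104, so (2,2) = 26.
From column 1, 130 − (32 + 8 + (-1) + 50) gives (5,1) = 41.
Column 2 must total 130; the given cells sum to 137, so (4,2) = -7.
Anti-diagonal needs 130; the known cells sum to 110, so (3,3) = 20.
Using row 3: -1 + 17 + 20 + 56 + ? → (3,4) = 130 − 92 = 38.
Column 4: -4 + 62 + 38 + 5 + ? = 130, so (4,4) = 29.
From main diagonal, 130 − (32 + 26 + 20 + 29) gives (5,5) = 23.
Row 5 needs 130; the known cells sum to 128, so (5,3) = 2.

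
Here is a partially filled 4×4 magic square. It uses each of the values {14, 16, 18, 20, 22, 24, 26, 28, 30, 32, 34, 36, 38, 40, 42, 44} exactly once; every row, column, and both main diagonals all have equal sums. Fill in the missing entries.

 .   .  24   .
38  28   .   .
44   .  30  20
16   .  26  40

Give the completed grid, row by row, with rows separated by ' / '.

The 16 entries sum to 464, so each line sums to 464/4 = 116.
The remaining cell in row 3 is (3,2) = 116 − 94 = 22.
Row 4 must total 116; the given cells sum to 82, so (4,2) = 34.
Using column 1: 38 + 44 + 16 + ? → (1,1) = 116 − 98 = 18.
Column 2 needs 116; the known cells sum to 84, so (1,2) = 32.
Column 3 must total 116; the given cells sum to 80, so (2,3) = 36.
Using anti-diagonal: 36 + 22 + 16 + ? → (1,4) = 116 − 74 = 42.
From row 2, 116 − (38 + 28 + 36) gives (2,4) = 14.

18 32 24 42 / 38 28 36 14 / 44 22 30 20 / 16 34 26 40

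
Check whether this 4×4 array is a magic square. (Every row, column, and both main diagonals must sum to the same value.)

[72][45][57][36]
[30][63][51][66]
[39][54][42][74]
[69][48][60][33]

No — main diagonal sums to 210 but column 4 sums to 209.

Row 1: 72 + 45 + 57 + 36 = 210.
Row 2: 30 + 63 + 51 + 66 = 210.
Row 3: 39 + 54 + 42 + 74 = 209.
Row 4: 69 + 48 + 60 + 33 = 210.
Column 1: 72 + 30 + 39 + 69 = 210.
Column 2: 45 + 63 + 54 + 48 = 210.
Column 3: 57 + 51 + 42 + 60 = 210.
Column 4: 36 + 66 + 74 + 33 = 209.
Main diagonal: 72 + 63 + 42 + 33 = 210.
Anti-diagonal: 36 + 51 + 54 + 69 = 210.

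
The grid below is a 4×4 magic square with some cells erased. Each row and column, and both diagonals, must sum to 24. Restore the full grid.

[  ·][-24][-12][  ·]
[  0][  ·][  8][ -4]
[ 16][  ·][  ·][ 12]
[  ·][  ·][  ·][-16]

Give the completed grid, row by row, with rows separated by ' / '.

The remaining cell in row 2 is (2,2) = 24 − 4 = 20.
Using column 4: -4 + 12 + (-16) + ? → (1,4) = 24 − (-8) = 32.
Row 1: -24 + (-12) + 32 + ? = 24, so (1,1) = 28.
Column 1: 28 + 0 + 16 + ? = 24, so (4,1) = -20.
Using main diagonal: 28 + 20 + (-16) + ? → (3,3) = 24 − 32 = -8.
Anti-diagonal must total 24; the given cells sum to 20, so (3,2) = 4.
Column 2 must total 24; the given cells sum to 0, so (4,2) = 24.
Column 3: -12 + 8 + (-8) + ? = 24, so (4,3) = 36.

28 -24 -12 32 / 0 20 8 -4 / 16 4 -8 12 / -20 24 36 -16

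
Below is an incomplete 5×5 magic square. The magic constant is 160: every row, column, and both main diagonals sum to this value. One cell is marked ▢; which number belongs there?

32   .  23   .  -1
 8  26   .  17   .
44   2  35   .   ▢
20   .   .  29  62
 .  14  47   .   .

Using column 1: 32 + 8 + 44 + 20 + ? → (5,1) = 160 − 104 = 56.
The remaining cell in main diagonal is (5,5) = 160 − 122 = 38.
Using anti-diagonal: -1 + 17 + 35 + 56 + ? → (4,2) = 160 − 107 = 53.
Row 4 needs 160; the known cells sum to 164, so (4,3) = -4.
Row 5 must total 160; the given cells sum to 155, so (5,4) = 5.
Column 2: 26 + 2 + 53 + 14 + ? = 160, so (1,2) = 65.
Column 3 must total 160; the given cells sum to 101, so (2,3) = 59.
The remaining cell in row 1 is (1,4) = 160 − 119 = 41.
Row 2 needs 160; the known cells sum to 110, so (2,5) = 50.
Column 4 must total 160; the given cells sum to 92, so (3,4) = 68.
Using column 5: -1 + 50 + 62 + 38 + ? → (3,5) = 160 − 149 = 11.

11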